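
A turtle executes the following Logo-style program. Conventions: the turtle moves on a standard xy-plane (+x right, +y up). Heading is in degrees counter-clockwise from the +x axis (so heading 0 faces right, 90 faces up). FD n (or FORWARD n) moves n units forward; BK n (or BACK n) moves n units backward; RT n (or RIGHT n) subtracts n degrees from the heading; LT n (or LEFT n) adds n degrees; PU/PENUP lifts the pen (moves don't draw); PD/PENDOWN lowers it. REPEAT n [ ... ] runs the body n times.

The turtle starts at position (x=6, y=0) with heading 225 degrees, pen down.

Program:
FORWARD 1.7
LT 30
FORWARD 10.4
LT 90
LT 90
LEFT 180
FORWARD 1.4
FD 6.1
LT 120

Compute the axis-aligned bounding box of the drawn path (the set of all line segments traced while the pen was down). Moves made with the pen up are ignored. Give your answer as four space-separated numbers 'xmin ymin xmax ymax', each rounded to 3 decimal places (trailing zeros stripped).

Answer: 0.165 -18.492 6 0

Derivation:
Executing turtle program step by step:
Start: pos=(6,0), heading=225, pen down
FD 1.7: (6,0) -> (4.798,-1.202) [heading=225, draw]
LT 30: heading 225 -> 255
FD 10.4: (4.798,-1.202) -> (2.106,-11.248) [heading=255, draw]
LT 90: heading 255 -> 345
LT 90: heading 345 -> 75
LT 180: heading 75 -> 255
FD 1.4: (2.106,-11.248) -> (1.744,-12.6) [heading=255, draw]
FD 6.1: (1.744,-12.6) -> (0.165,-18.492) [heading=255, draw]
LT 120: heading 255 -> 15
Final: pos=(0.165,-18.492), heading=15, 4 segment(s) drawn

Segment endpoints: x in {0.165, 1.744, 2.106, 4.798, 6}, y in {-18.492, -12.6, -11.248, -1.202, 0}
xmin=0.165, ymin=-18.492, xmax=6, ymax=0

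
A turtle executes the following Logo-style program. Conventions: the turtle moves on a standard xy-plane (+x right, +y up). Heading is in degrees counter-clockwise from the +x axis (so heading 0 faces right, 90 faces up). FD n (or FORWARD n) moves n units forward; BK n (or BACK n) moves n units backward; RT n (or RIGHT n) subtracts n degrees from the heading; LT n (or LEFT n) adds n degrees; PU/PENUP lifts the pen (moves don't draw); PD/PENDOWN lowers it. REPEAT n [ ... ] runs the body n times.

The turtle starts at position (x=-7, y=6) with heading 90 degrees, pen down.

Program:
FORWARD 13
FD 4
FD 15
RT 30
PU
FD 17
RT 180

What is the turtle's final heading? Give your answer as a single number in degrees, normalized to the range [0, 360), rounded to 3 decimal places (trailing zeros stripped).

Executing turtle program step by step:
Start: pos=(-7,6), heading=90, pen down
FD 13: (-7,6) -> (-7,19) [heading=90, draw]
FD 4: (-7,19) -> (-7,23) [heading=90, draw]
FD 15: (-7,23) -> (-7,38) [heading=90, draw]
RT 30: heading 90 -> 60
PU: pen up
FD 17: (-7,38) -> (1.5,52.722) [heading=60, move]
RT 180: heading 60 -> 240
Final: pos=(1.5,52.722), heading=240, 3 segment(s) drawn

Answer: 240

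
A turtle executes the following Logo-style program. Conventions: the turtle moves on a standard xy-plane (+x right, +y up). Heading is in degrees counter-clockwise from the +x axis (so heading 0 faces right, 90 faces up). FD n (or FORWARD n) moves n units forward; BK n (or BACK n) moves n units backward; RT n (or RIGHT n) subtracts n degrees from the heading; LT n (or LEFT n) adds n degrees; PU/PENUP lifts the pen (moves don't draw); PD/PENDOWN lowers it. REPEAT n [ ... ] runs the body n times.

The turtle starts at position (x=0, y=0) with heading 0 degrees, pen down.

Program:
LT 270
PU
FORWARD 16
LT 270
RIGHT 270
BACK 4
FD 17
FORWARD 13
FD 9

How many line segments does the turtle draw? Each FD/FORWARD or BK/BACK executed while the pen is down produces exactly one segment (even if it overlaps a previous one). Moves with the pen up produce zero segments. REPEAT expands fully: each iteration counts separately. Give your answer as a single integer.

Executing turtle program step by step:
Start: pos=(0,0), heading=0, pen down
LT 270: heading 0 -> 270
PU: pen up
FD 16: (0,0) -> (0,-16) [heading=270, move]
LT 270: heading 270 -> 180
RT 270: heading 180 -> 270
BK 4: (0,-16) -> (0,-12) [heading=270, move]
FD 17: (0,-12) -> (0,-29) [heading=270, move]
FD 13: (0,-29) -> (0,-42) [heading=270, move]
FD 9: (0,-42) -> (0,-51) [heading=270, move]
Final: pos=(0,-51), heading=270, 0 segment(s) drawn
Segments drawn: 0

Answer: 0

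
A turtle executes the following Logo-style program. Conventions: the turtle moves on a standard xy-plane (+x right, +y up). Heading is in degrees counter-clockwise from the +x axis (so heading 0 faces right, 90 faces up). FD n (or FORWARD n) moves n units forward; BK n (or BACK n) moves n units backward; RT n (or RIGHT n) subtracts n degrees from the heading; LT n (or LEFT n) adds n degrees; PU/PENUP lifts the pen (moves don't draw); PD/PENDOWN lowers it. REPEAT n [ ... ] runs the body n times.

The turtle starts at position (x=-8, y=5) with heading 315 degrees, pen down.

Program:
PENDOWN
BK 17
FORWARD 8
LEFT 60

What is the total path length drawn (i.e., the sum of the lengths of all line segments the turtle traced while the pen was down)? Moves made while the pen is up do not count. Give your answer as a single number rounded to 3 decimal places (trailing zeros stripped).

Executing turtle program step by step:
Start: pos=(-8,5), heading=315, pen down
PD: pen down
BK 17: (-8,5) -> (-20.021,17.021) [heading=315, draw]
FD 8: (-20.021,17.021) -> (-14.364,11.364) [heading=315, draw]
LT 60: heading 315 -> 15
Final: pos=(-14.364,11.364), heading=15, 2 segment(s) drawn

Segment lengths:
  seg 1: (-8,5) -> (-20.021,17.021), length = 17
  seg 2: (-20.021,17.021) -> (-14.364,11.364), length = 8
Total = 25

Answer: 25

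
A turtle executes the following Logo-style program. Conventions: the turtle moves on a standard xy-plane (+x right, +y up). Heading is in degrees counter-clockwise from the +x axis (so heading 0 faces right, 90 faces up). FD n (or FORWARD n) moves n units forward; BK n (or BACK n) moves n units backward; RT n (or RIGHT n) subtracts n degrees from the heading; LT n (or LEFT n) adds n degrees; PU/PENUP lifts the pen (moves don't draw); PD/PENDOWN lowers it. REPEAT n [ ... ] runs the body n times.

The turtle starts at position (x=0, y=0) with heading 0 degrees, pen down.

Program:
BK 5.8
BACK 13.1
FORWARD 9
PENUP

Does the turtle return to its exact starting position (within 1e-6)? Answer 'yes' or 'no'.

Executing turtle program step by step:
Start: pos=(0,0), heading=0, pen down
BK 5.8: (0,0) -> (-5.8,0) [heading=0, draw]
BK 13.1: (-5.8,0) -> (-18.9,0) [heading=0, draw]
FD 9: (-18.9,0) -> (-9.9,0) [heading=0, draw]
PU: pen up
Final: pos=(-9.9,0), heading=0, 3 segment(s) drawn

Start position: (0, 0)
Final position: (-9.9, 0)
Distance = 9.9; >= 1e-6 -> NOT closed

Answer: no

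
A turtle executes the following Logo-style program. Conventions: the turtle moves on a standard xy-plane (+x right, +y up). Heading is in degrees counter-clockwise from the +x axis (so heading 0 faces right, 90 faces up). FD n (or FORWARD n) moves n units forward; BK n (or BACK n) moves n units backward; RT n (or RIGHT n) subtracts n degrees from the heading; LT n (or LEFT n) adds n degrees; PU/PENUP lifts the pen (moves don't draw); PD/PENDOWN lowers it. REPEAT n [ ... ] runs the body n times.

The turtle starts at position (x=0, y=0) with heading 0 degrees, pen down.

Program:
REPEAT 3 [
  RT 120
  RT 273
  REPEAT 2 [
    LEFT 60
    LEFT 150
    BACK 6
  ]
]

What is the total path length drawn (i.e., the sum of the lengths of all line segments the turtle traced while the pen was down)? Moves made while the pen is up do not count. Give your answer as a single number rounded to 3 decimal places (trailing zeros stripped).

Executing turtle program step by step:
Start: pos=(0,0), heading=0, pen down
REPEAT 3 [
  -- iteration 1/3 --
  RT 120: heading 0 -> 240
  RT 273: heading 240 -> 327
  REPEAT 2 [
    -- iteration 1/2 --
    LT 60: heading 327 -> 27
    LT 150: heading 27 -> 177
    BK 6: (0,0) -> (5.992,-0.314) [heading=177, draw]
    -- iteration 2/2 --
    LT 60: heading 177 -> 237
    LT 150: heading 237 -> 27
    BK 6: (5.992,-0.314) -> (0.646,-3.038) [heading=27, draw]
  ]
  -- iteration 2/3 --
  RT 120: heading 27 -> 267
  RT 273: heading 267 -> 354
  REPEAT 2 [
    -- iteration 1/2 --
    LT 60: heading 354 -> 54
    LT 150: heading 54 -> 204
    BK 6: (0.646,-3.038) -> (6.127,-0.598) [heading=204, draw]
    -- iteration 2/2 --
    LT 60: heading 204 -> 264
    LT 150: heading 264 -> 54
    BK 6: (6.127,-0.598) -> (2.6,-5.452) [heading=54, draw]
  ]
  -- iteration 3/3 --
  RT 120: heading 54 -> 294
  RT 273: heading 294 -> 21
  REPEAT 2 [
    -- iteration 1/2 --
    LT 60: heading 21 -> 81
    LT 150: heading 81 -> 231
    BK 6: (2.6,-5.452) -> (6.376,-0.789) [heading=231, draw]
    -- iteration 2/2 --
    LT 60: heading 231 -> 291
    LT 150: heading 291 -> 81
    BK 6: (6.376,-0.789) -> (5.438,-6.715) [heading=81, draw]
  ]
]
Final: pos=(5.438,-6.715), heading=81, 6 segment(s) drawn

Segment lengths:
  seg 1: (0,0) -> (5.992,-0.314), length = 6
  seg 2: (5.992,-0.314) -> (0.646,-3.038), length = 6
  seg 3: (0.646,-3.038) -> (6.127,-0.598), length = 6
  seg 4: (6.127,-0.598) -> (2.6,-5.452), length = 6
  seg 5: (2.6,-5.452) -> (6.376,-0.789), length = 6
  seg 6: (6.376,-0.789) -> (5.438,-6.715), length = 6
Total = 36

Answer: 36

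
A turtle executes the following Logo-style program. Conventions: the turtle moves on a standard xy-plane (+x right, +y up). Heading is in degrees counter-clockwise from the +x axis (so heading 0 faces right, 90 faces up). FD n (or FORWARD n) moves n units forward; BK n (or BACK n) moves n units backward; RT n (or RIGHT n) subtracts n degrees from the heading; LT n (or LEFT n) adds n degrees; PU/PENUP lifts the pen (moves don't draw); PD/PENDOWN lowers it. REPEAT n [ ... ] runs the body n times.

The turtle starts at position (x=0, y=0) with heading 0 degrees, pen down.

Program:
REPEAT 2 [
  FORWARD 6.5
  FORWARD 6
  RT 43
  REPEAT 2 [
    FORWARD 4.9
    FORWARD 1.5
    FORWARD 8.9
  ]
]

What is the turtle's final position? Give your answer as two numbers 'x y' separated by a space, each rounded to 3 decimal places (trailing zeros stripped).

Answer: 46.156 -59.92

Derivation:
Executing turtle program step by step:
Start: pos=(0,0), heading=0, pen down
REPEAT 2 [
  -- iteration 1/2 --
  FD 6.5: (0,0) -> (6.5,0) [heading=0, draw]
  FD 6: (6.5,0) -> (12.5,0) [heading=0, draw]
  RT 43: heading 0 -> 317
  REPEAT 2 [
    -- iteration 1/2 --
    FD 4.9: (12.5,0) -> (16.084,-3.342) [heading=317, draw]
    FD 1.5: (16.084,-3.342) -> (17.181,-4.365) [heading=317, draw]
    FD 8.9: (17.181,-4.365) -> (23.69,-10.435) [heading=317, draw]
    -- iteration 2/2 --
    FD 4.9: (23.69,-10.435) -> (27.273,-13.776) [heading=317, draw]
    FD 1.5: (27.273,-13.776) -> (28.37,-14.799) [heading=317, draw]
    FD 8.9: (28.37,-14.799) -> (34.879,-20.869) [heading=317, draw]
  ]
  -- iteration 2/2 --
  FD 6.5: (34.879,-20.869) -> (39.633,-25.302) [heading=317, draw]
  FD 6: (39.633,-25.302) -> (44.021,-29.394) [heading=317, draw]
  RT 43: heading 317 -> 274
  REPEAT 2 [
    -- iteration 1/2 --
    FD 4.9: (44.021,-29.394) -> (44.363,-34.282) [heading=274, draw]
    FD 1.5: (44.363,-34.282) -> (44.468,-35.779) [heading=274, draw]
    FD 8.9: (44.468,-35.779) -> (45.089,-44.657) [heading=274, draw]
    -- iteration 2/2 --
    FD 4.9: (45.089,-44.657) -> (45.43,-49.545) [heading=274, draw]
    FD 1.5: (45.43,-49.545) -> (45.535,-51.041) [heading=274, draw]
    FD 8.9: (45.535,-51.041) -> (46.156,-59.92) [heading=274, draw]
  ]
]
Final: pos=(46.156,-59.92), heading=274, 16 segment(s) drawn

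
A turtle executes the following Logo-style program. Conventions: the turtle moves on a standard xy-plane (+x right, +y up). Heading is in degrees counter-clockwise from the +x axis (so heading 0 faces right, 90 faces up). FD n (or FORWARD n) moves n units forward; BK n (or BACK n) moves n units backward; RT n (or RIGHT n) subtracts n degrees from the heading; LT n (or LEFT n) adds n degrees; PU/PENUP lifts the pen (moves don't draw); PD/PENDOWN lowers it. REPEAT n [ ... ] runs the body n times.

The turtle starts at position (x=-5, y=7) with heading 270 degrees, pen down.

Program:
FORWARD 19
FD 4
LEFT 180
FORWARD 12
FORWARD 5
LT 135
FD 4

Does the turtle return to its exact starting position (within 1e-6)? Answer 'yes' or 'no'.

Executing turtle program step by step:
Start: pos=(-5,7), heading=270, pen down
FD 19: (-5,7) -> (-5,-12) [heading=270, draw]
FD 4: (-5,-12) -> (-5,-16) [heading=270, draw]
LT 180: heading 270 -> 90
FD 12: (-5,-16) -> (-5,-4) [heading=90, draw]
FD 5: (-5,-4) -> (-5,1) [heading=90, draw]
LT 135: heading 90 -> 225
FD 4: (-5,1) -> (-7.828,-1.828) [heading=225, draw]
Final: pos=(-7.828,-1.828), heading=225, 5 segment(s) drawn

Start position: (-5, 7)
Final position: (-7.828, -1.828)
Distance = 9.27; >= 1e-6 -> NOT closed

Answer: no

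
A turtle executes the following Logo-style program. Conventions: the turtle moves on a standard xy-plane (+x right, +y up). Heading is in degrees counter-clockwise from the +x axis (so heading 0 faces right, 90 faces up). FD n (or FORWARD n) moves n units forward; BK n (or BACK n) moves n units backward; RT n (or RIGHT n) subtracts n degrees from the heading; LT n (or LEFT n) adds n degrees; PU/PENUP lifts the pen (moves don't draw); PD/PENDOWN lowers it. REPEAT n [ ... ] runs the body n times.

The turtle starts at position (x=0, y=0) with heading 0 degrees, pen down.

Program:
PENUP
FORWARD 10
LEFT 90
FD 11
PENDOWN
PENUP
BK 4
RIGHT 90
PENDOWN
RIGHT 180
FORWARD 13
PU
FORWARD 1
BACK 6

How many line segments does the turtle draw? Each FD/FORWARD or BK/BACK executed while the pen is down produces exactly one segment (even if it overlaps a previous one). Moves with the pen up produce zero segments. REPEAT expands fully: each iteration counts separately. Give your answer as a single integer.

Executing turtle program step by step:
Start: pos=(0,0), heading=0, pen down
PU: pen up
FD 10: (0,0) -> (10,0) [heading=0, move]
LT 90: heading 0 -> 90
FD 11: (10,0) -> (10,11) [heading=90, move]
PD: pen down
PU: pen up
BK 4: (10,11) -> (10,7) [heading=90, move]
RT 90: heading 90 -> 0
PD: pen down
RT 180: heading 0 -> 180
FD 13: (10,7) -> (-3,7) [heading=180, draw]
PU: pen up
FD 1: (-3,7) -> (-4,7) [heading=180, move]
BK 6: (-4,7) -> (2,7) [heading=180, move]
Final: pos=(2,7), heading=180, 1 segment(s) drawn
Segments drawn: 1

Answer: 1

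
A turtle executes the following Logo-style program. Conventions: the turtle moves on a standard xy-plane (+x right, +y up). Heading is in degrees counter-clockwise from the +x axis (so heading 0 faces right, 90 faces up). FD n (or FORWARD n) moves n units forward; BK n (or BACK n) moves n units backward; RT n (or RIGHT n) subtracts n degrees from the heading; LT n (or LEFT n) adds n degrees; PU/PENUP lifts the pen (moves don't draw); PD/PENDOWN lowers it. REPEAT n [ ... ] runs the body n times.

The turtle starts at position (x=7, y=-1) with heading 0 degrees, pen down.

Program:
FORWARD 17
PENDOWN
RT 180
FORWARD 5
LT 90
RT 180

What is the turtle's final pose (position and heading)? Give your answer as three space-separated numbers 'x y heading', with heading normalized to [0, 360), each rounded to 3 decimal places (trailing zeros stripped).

Executing turtle program step by step:
Start: pos=(7,-1), heading=0, pen down
FD 17: (7,-1) -> (24,-1) [heading=0, draw]
PD: pen down
RT 180: heading 0 -> 180
FD 5: (24,-1) -> (19,-1) [heading=180, draw]
LT 90: heading 180 -> 270
RT 180: heading 270 -> 90
Final: pos=(19,-1), heading=90, 2 segment(s) drawn

Answer: 19 -1 90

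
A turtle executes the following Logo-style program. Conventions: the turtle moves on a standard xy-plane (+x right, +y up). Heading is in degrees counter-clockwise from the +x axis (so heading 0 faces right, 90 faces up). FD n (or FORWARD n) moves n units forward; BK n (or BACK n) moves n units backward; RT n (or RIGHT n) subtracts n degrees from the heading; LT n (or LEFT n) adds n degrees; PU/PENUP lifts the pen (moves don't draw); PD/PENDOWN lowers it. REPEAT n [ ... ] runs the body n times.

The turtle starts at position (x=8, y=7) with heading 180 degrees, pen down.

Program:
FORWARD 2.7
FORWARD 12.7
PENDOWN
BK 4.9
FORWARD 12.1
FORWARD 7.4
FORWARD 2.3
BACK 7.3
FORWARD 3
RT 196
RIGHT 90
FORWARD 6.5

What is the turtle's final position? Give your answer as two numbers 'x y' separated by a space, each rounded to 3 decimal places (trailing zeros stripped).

Answer: -21.792 0.752

Derivation:
Executing turtle program step by step:
Start: pos=(8,7), heading=180, pen down
FD 2.7: (8,7) -> (5.3,7) [heading=180, draw]
FD 12.7: (5.3,7) -> (-7.4,7) [heading=180, draw]
PD: pen down
BK 4.9: (-7.4,7) -> (-2.5,7) [heading=180, draw]
FD 12.1: (-2.5,7) -> (-14.6,7) [heading=180, draw]
FD 7.4: (-14.6,7) -> (-22,7) [heading=180, draw]
FD 2.3: (-22,7) -> (-24.3,7) [heading=180, draw]
BK 7.3: (-24.3,7) -> (-17,7) [heading=180, draw]
FD 3: (-17,7) -> (-20,7) [heading=180, draw]
RT 196: heading 180 -> 344
RT 90: heading 344 -> 254
FD 6.5: (-20,7) -> (-21.792,0.752) [heading=254, draw]
Final: pos=(-21.792,0.752), heading=254, 9 segment(s) drawn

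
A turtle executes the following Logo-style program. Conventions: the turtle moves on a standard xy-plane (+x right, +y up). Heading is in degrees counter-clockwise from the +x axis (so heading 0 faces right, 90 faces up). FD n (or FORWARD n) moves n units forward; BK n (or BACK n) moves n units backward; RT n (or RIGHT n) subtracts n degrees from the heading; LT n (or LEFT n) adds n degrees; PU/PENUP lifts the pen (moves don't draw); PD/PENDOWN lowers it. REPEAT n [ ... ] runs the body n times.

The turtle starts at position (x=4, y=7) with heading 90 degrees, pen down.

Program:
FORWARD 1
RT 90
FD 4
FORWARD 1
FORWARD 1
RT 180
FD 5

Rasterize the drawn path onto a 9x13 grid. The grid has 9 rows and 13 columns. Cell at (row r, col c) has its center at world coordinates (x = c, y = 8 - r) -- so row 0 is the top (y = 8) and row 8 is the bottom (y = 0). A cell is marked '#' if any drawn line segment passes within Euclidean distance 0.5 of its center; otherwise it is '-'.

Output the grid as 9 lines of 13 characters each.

Segment 0: (4,7) -> (4,8)
Segment 1: (4,8) -> (8,8)
Segment 2: (8,8) -> (9,8)
Segment 3: (9,8) -> (10,8)
Segment 4: (10,8) -> (5,8)

Answer: ----#######--
----#--------
-------------
-------------
-------------
-------------
-------------
-------------
-------------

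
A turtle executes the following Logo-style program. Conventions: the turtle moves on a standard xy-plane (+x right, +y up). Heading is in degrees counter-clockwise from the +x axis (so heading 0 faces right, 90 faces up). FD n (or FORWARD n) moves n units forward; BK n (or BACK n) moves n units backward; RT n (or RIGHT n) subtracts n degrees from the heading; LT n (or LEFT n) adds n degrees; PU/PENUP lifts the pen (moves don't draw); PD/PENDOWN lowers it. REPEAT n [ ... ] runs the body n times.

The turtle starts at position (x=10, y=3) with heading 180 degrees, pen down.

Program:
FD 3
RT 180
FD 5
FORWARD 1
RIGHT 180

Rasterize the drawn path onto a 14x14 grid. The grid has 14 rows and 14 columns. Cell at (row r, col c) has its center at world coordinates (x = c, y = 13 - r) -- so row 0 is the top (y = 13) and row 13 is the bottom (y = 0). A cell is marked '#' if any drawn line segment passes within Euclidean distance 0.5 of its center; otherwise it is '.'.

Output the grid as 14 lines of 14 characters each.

Segment 0: (10,3) -> (7,3)
Segment 1: (7,3) -> (12,3)
Segment 2: (12,3) -> (13,3)

Answer: ..............
..............
..............
..............
..............
..............
..............
..............
..............
..............
.......#######
..............
..............
..............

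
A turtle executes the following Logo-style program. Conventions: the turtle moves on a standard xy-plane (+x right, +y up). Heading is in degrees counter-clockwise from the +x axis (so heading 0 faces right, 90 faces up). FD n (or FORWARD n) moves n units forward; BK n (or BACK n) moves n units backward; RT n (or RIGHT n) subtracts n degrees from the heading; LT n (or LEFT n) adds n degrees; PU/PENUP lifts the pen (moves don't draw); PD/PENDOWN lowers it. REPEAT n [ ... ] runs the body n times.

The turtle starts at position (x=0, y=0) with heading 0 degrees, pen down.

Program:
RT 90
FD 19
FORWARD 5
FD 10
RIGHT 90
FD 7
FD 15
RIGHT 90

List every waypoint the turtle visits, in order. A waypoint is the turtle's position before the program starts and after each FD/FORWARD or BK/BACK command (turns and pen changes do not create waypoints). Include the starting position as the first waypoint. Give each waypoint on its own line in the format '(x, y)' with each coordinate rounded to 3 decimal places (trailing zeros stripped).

Executing turtle program step by step:
Start: pos=(0,0), heading=0, pen down
RT 90: heading 0 -> 270
FD 19: (0,0) -> (0,-19) [heading=270, draw]
FD 5: (0,-19) -> (0,-24) [heading=270, draw]
FD 10: (0,-24) -> (0,-34) [heading=270, draw]
RT 90: heading 270 -> 180
FD 7: (0,-34) -> (-7,-34) [heading=180, draw]
FD 15: (-7,-34) -> (-22,-34) [heading=180, draw]
RT 90: heading 180 -> 90
Final: pos=(-22,-34), heading=90, 5 segment(s) drawn
Waypoints (6 total):
(0, 0)
(0, -19)
(0, -24)
(0, -34)
(-7, -34)
(-22, -34)

Answer: (0, 0)
(0, -19)
(0, -24)
(0, -34)
(-7, -34)
(-22, -34)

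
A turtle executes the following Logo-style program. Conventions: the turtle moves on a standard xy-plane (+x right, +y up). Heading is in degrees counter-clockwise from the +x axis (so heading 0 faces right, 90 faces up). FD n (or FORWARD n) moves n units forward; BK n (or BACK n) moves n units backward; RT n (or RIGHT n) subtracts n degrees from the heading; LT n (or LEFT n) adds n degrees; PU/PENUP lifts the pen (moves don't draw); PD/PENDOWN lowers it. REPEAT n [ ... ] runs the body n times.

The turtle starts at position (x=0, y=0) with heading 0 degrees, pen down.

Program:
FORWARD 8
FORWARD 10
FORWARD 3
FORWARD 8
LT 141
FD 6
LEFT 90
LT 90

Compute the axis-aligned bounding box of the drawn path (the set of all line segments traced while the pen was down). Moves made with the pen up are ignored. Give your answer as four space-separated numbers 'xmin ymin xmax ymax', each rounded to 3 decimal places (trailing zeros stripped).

Executing turtle program step by step:
Start: pos=(0,0), heading=0, pen down
FD 8: (0,0) -> (8,0) [heading=0, draw]
FD 10: (8,0) -> (18,0) [heading=0, draw]
FD 3: (18,0) -> (21,0) [heading=0, draw]
FD 8: (21,0) -> (29,0) [heading=0, draw]
LT 141: heading 0 -> 141
FD 6: (29,0) -> (24.337,3.776) [heading=141, draw]
LT 90: heading 141 -> 231
LT 90: heading 231 -> 321
Final: pos=(24.337,3.776), heading=321, 5 segment(s) drawn

Segment endpoints: x in {0, 8, 18, 21, 24.337, 29}, y in {0, 3.776}
xmin=0, ymin=0, xmax=29, ymax=3.776

Answer: 0 0 29 3.776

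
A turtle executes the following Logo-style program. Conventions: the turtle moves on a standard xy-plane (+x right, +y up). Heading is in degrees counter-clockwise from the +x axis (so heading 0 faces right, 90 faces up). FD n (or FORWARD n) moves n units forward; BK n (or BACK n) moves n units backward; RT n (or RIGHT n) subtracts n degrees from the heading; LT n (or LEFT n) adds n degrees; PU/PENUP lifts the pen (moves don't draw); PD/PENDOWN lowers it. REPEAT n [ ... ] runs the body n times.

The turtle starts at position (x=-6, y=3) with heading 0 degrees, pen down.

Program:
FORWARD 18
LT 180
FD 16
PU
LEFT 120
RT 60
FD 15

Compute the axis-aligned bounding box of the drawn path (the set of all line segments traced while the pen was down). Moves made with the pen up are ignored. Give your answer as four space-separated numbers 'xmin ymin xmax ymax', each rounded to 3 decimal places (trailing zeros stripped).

Executing turtle program step by step:
Start: pos=(-6,3), heading=0, pen down
FD 18: (-6,3) -> (12,3) [heading=0, draw]
LT 180: heading 0 -> 180
FD 16: (12,3) -> (-4,3) [heading=180, draw]
PU: pen up
LT 120: heading 180 -> 300
RT 60: heading 300 -> 240
FD 15: (-4,3) -> (-11.5,-9.99) [heading=240, move]
Final: pos=(-11.5,-9.99), heading=240, 2 segment(s) drawn

Segment endpoints: x in {-6, -4, 12}, y in {3, 3}
xmin=-6, ymin=3, xmax=12, ymax=3

Answer: -6 3 12 3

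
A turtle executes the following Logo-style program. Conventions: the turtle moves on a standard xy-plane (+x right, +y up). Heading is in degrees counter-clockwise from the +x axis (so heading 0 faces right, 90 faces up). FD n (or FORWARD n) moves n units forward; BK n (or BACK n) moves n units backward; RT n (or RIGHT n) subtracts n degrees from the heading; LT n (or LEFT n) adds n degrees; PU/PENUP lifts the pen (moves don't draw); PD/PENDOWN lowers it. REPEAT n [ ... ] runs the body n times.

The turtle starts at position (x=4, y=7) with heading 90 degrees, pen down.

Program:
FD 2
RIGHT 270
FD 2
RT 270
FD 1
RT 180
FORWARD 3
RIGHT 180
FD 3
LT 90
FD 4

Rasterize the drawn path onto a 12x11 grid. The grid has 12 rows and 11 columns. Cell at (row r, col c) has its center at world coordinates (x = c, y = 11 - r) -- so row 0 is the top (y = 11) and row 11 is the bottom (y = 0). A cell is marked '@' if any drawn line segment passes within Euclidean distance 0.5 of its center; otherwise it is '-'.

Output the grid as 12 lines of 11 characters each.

Segment 0: (4,7) -> (4,9)
Segment 1: (4,9) -> (2,9)
Segment 2: (2,9) -> (2,8)
Segment 3: (2,8) -> (2,11)
Segment 4: (2,11) -> (2,8)
Segment 5: (2,8) -> (6,8)

Answer: --@--------
--@--------
--@@@------
--@@@@@----
----@------
-----------
-----------
-----------
-----------
-----------
-----------
-----------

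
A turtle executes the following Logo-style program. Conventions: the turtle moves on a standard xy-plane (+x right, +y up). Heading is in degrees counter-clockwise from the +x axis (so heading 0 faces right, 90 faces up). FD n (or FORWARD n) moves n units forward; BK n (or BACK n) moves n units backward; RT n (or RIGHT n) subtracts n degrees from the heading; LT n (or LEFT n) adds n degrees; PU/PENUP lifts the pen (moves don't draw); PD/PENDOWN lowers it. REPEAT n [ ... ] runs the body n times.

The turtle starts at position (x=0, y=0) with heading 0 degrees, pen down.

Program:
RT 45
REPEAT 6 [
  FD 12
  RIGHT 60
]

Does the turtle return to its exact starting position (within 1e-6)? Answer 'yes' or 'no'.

Executing turtle program step by step:
Start: pos=(0,0), heading=0, pen down
RT 45: heading 0 -> 315
REPEAT 6 [
  -- iteration 1/6 --
  FD 12: (0,0) -> (8.485,-8.485) [heading=315, draw]
  RT 60: heading 315 -> 255
  -- iteration 2/6 --
  FD 12: (8.485,-8.485) -> (5.379,-20.076) [heading=255, draw]
  RT 60: heading 255 -> 195
  -- iteration 3/6 --
  FD 12: (5.379,-20.076) -> (-6.212,-23.182) [heading=195, draw]
  RT 60: heading 195 -> 135
  -- iteration 4/6 --
  FD 12: (-6.212,-23.182) -> (-14.697,-14.697) [heading=135, draw]
  RT 60: heading 135 -> 75
  -- iteration 5/6 --
  FD 12: (-14.697,-14.697) -> (-11.591,-3.106) [heading=75, draw]
  RT 60: heading 75 -> 15
  -- iteration 6/6 --
  FD 12: (-11.591,-3.106) -> (0,0) [heading=15, draw]
  RT 60: heading 15 -> 315
]
Final: pos=(0,0), heading=315, 6 segment(s) drawn

Start position: (0, 0)
Final position: (0, 0)
Distance = 0; < 1e-6 -> CLOSED

Answer: yes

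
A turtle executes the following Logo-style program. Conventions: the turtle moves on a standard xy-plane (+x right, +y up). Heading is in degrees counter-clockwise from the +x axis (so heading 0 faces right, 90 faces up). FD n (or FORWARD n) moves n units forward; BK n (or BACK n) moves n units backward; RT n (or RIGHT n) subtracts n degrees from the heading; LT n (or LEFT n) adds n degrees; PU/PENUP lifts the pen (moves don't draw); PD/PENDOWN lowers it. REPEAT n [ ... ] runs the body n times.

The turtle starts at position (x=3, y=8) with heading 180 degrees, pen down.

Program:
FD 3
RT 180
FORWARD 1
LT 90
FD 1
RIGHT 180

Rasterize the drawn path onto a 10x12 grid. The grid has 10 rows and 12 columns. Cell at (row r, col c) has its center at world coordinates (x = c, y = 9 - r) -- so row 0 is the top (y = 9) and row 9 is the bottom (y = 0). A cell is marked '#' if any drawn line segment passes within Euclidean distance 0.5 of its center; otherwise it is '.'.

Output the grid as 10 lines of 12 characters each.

Answer: .#..........
####........
............
............
............
............
............
............
............
............

Derivation:
Segment 0: (3,8) -> (0,8)
Segment 1: (0,8) -> (1,8)
Segment 2: (1,8) -> (1,9)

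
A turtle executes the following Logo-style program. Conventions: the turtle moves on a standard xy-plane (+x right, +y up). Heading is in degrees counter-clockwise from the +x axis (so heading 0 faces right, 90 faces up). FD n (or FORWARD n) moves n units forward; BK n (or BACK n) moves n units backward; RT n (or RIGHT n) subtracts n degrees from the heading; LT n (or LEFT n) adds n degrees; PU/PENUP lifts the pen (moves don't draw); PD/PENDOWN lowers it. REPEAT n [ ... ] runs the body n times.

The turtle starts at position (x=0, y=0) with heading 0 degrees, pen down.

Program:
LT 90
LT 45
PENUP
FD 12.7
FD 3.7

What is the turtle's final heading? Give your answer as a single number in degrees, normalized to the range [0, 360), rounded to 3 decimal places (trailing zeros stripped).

Answer: 135

Derivation:
Executing turtle program step by step:
Start: pos=(0,0), heading=0, pen down
LT 90: heading 0 -> 90
LT 45: heading 90 -> 135
PU: pen up
FD 12.7: (0,0) -> (-8.98,8.98) [heading=135, move]
FD 3.7: (-8.98,8.98) -> (-11.597,11.597) [heading=135, move]
Final: pos=(-11.597,11.597), heading=135, 0 segment(s) drawn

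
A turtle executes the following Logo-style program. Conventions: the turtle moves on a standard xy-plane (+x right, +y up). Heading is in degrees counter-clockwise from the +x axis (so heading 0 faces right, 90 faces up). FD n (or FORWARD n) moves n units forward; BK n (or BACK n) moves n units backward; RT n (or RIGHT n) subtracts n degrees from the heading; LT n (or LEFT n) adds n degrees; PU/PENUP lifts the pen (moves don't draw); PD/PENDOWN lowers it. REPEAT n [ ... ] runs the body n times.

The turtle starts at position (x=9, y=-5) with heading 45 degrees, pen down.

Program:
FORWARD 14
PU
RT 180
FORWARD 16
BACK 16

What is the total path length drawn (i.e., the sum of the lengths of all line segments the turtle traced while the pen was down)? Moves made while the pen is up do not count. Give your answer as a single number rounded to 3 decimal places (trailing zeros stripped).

Answer: 14

Derivation:
Executing turtle program step by step:
Start: pos=(9,-5), heading=45, pen down
FD 14: (9,-5) -> (18.899,4.899) [heading=45, draw]
PU: pen up
RT 180: heading 45 -> 225
FD 16: (18.899,4.899) -> (7.586,-6.414) [heading=225, move]
BK 16: (7.586,-6.414) -> (18.899,4.899) [heading=225, move]
Final: pos=(18.899,4.899), heading=225, 1 segment(s) drawn

Segment lengths:
  seg 1: (9,-5) -> (18.899,4.899), length = 14
Total = 14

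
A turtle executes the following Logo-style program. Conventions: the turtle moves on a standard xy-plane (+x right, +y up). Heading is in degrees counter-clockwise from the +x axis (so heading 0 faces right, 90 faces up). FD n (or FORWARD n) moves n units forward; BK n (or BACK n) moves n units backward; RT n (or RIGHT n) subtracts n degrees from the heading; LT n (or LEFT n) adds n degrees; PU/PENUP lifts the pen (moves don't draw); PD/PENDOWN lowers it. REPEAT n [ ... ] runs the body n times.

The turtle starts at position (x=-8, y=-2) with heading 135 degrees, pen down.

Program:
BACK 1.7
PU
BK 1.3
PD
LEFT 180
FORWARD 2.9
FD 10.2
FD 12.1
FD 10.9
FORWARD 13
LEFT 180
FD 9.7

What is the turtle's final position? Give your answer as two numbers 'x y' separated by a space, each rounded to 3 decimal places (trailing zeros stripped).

Executing turtle program step by step:
Start: pos=(-8,-2), heading=135, pen down
BK 1.7: (-8,-2) -> (-6.798,-3.202) [heading=135, draw]
PU: pen up
BK 1.3: (-6.798,-3.202) -> (-5.879,-4.121) [heading=135, move]
PD: pen down
LT 180: heading 135 -> 315
FD 2.9: (-5.879,-4.121) -> (-3.828,-6.172) [heading=315, draw]
FD 10.2: (-3.828,-6.172) -> (3.384,-13.384) [heading=315, draw]
FD 12.1: (3.384,-13.384) -> (11.94,-21.94) [heading=315, draw]
FD 10.9: (11.94,-21.94) -> (19.648,-29.648) [heading=315, draw]
FD 13: (19.648,-29.648) -> (28.84,-38.84) [heading=315, draw]
LT 180: heading 315 -> 135
FD 9.7: (28.84,-38.84) -> (21.981,-31.981) [heading=135, draw]
Final: pos=(21.981,-31.981), heading=135, 7 segment(s) drawn

Answer: 21.981 -31.981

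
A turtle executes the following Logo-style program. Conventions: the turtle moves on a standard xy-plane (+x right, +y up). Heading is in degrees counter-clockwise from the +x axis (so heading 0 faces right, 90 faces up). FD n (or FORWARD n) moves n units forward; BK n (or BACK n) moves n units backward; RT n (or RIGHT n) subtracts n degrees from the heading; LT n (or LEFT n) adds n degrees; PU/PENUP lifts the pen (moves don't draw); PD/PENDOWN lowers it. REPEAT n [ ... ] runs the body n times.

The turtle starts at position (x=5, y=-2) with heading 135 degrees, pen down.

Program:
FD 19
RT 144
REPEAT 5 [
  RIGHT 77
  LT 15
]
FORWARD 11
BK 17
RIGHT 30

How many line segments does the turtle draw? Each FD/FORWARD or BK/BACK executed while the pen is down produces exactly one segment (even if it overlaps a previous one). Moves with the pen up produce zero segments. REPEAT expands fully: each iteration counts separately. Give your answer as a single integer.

Answer: 3

Derivation:
Executing turtle program step by step:
Start: pos=(5,-2), heading=135, pen down
FD 19: (5,-2) -> (-8.435,11.435) [heading=135, draw]
RT 144: heading 135 -> 351
REPEAT 5 [
  -- iteration 1/5 --
  RT 77: heading 351 -> 274
  LT 15: heading 274 -> 289
  -- iteration 2/5 --
  RT 77: heading 289 -> 212
  LT 15: heading 212 -> 227
  -- iteration 3/5 --
  RT 77: heading 227 -> 150
  LT 15: heading 150 -> 165
  -- iteration 4/5 --
  RT 77: heading 165 -> 88
  LT 15: heading 88 -> 103
  -- iteration 5/5 --
  RT 77: heading 103 -> 26
  LT 15: heading 26 -> 41
]
FD 11: (-8.435,11.435) -> (-0.133,18.652) [heading=41, draw]
BK 17: (-0.133,18.652) -> (-12.963,7.499) [heading=41, draw]
RT 30: heading 41 -> 11
Final: pos=(-12.963,7.499), heading=11, 3 segment(s) drawn
Segments drawn: 3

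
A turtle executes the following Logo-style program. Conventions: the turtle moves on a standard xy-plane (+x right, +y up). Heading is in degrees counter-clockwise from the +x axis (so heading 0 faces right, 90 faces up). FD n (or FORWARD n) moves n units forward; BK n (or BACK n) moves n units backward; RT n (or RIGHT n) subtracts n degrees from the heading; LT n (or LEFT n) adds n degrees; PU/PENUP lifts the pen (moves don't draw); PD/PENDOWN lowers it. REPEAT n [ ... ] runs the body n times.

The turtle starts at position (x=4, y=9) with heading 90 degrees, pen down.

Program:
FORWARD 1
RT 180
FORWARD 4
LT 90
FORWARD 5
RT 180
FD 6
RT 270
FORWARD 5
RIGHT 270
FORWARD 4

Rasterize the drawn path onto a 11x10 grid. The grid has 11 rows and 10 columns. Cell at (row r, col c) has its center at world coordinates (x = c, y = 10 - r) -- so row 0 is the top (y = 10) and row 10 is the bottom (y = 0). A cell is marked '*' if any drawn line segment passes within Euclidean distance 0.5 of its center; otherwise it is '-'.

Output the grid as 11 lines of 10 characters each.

Segment 0: (4,9) -> (4,10)
Segment 1: (4,10) -> (4,6)
Segment 2: (4,6) -> (9,6)
Segment 3: (9,6) -> (3,6)
Segment 4: (3,6) -> (3,1)
Segment 5: (3,1) -> (7,1)

Answer: ----*-----
----*-----
----*-----
----*-----
---*******
---*------
---*------
---*------
---*------
---*****--
----------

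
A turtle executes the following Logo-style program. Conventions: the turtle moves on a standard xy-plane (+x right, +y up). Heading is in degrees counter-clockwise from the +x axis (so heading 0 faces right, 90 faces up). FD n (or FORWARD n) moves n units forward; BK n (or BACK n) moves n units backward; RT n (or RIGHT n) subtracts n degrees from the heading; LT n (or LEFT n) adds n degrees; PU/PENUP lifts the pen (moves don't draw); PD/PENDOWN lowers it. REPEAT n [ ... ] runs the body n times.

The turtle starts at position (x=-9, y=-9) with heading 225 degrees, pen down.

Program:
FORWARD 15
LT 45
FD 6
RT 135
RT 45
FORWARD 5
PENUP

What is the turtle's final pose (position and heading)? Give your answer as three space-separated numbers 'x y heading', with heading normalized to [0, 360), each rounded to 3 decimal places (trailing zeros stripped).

Answer: -19.607 -20.607 90

Derivation:
Executing turtle program step by step:
Start: pos=(-9,-9), heading=225, pen down
FD 15: (-9,-9) -> (-19.607,-19.607) [heading=225, draw]
LT 45: heading 225 -> 270
FD 6: (-19.607,-19.607) -> (-19.607,-25.607) [heading=270, draw]
RT 135: heading 270 -> 135
RT 45: heading 135 -> 90
FD 5: (-19.607,-25.607) -> (-19.607,-20.607) [heading=90, draw]
PU: pen up
Final: pos=(-19.607,-20.607), heading=90, 3 segment(s) drawn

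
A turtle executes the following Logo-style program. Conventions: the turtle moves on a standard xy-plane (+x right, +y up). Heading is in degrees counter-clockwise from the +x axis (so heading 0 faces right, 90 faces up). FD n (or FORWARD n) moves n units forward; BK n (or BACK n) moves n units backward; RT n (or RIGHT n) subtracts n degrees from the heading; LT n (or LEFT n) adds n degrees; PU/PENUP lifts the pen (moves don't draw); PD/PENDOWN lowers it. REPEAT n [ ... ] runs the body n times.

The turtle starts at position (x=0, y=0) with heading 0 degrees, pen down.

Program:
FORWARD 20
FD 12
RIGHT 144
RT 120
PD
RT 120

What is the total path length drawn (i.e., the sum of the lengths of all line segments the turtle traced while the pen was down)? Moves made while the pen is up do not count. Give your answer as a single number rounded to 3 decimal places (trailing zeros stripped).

Executing turtle program step by step:
Start: pos=(0,0), heading=0, pen down
FD 20: (0,0) -> (20,0) [heading=0, draw]
FD 12: (20,0) -> (32,0) [heading=0, draw]
RT 144: heading 0 -> 216
RT 120: heading 216 -> 96
PD: pen down
RT 120: heading 96 -> 336
Final: pos=(32,0), heading=336, 2 segment(s) drawn

Segment lengths:
  seg 1: (0,0) -> (20,0), length = 20
  seg 2: (20,0) -> (32,0), length = 12
Total = 32

Answer: 32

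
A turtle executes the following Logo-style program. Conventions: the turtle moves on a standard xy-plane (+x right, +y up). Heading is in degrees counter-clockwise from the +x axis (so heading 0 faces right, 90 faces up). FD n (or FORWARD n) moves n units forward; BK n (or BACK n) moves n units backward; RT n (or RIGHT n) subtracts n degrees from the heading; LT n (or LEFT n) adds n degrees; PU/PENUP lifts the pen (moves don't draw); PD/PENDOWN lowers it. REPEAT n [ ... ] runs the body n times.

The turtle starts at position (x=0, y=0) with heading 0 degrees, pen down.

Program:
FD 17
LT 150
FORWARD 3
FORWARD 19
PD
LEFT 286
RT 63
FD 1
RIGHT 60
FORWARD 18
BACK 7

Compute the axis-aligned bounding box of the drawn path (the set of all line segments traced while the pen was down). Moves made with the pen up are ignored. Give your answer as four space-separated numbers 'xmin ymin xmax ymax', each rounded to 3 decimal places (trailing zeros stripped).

Answer: -2.053 -1.939 17 11.225

Derivation:
Executing turtle program step by step:
Start: pos=(0,0), heading=0, pen down
FD 17: (0,0) -> (17,0) [heading=0, draw]
LT 150: heading 0 -> 150
FD 3: (17,0) -> (14.402,1.5) [heading=150, draw]
FD 19: (14.402,1.5) -> (-2.053,11) [heading=150, draw]
PD: pen down
LT 286: heading 150 -> 76
RT 63: heading 76 -> 13
FD 1: (-2.053,11) -> (-1.078,11.225) [heading=13, draw]
RT 60: heading 13 -> 313
FD 18: (-1.078,11.225) -> (11.198,-1.939) [heading=313, draw]
BK 7: (11.198,-1.939) -> (6.424,3.18) [heading=313, draw]
Final: pos=(6.424,3.18), heading=313, 6 segment(s) drawn

Segment endpoints: x in {-2.053, -1.078, 0, 6.424, 11.198, 14.402, 17}, y in {-1.939, 0, 1.5, 3.18, 11, 11.225}
xmin=-2.053, ymin=-1.939, xmax=17, ymax=11.225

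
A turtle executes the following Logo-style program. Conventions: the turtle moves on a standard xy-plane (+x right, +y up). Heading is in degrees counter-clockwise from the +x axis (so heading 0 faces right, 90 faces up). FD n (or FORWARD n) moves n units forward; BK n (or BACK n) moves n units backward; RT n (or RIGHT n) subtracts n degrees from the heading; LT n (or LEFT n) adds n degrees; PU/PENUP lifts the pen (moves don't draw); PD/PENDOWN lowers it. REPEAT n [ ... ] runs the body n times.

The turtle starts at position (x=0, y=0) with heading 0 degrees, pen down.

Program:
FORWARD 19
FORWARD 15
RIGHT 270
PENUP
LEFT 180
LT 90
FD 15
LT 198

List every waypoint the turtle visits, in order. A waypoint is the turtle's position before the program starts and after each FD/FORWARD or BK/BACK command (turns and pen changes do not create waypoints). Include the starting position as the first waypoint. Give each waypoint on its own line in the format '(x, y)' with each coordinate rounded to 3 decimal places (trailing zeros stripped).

Executing turtle program step by step:
Start: pos=(0,0), heading=0, pen down
FD 19: (0,0) -> (19,0) [heading=0, draw]
FD 15: (19,0) -> (34,0) [heading=0, draw]
RT 270: heading 0 -> 90
PU: pen up
LT 180: heading 90 -> 270
LT 90: heading 270 -> 0
FD 15: (34,0) -> (49,0) [heading=0, move]
LT 198: heading 0 -> 198
Final: pos=(49,0), heading=198, 2 segment(s) drawn
Waypoints (4 total):
(0, 0)
(19, 0)
(34, 0)
(49, 0)

Answer: (0, 0)
(19, 0)
(34, 0)
(49, 0)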